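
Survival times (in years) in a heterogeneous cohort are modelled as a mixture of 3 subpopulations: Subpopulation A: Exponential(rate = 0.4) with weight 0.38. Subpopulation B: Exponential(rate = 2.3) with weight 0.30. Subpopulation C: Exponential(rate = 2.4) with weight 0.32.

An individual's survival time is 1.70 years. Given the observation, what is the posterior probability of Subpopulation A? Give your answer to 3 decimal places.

0.742

Posterior ∝ prior × likelihood, so P(k | x) ∝ w_k f_k(x); normalise over all components.
Exponential densities:
  L_A = 0.4·e^(−0.4·1.70) = 0.4·e^(−0.6800) = 0.202647
  L_B = 2.3·e^(−2.3·1.70) = 2.3·e^(−3.9100) = 0.0460932
  L_C = 2.4·e^(−2.4·1.70) = 2.4·e^(−4.0800) = 0.0405779
Multiply by the mixture weights:
  w_A·L_A = 0.38 × 0.202647 = 0.0770058
  w_B·L_B = 0.30 × 0.0460932 = 0.0138279
  w_C·L_C = 0.32 × 0.0405779 = 0.0129849
Normaliser: 0.0770058 + 0.0138279 + 0.0129849 = 0.103819
Responsibility of Subpopulation A: 0.0770058 / 0.103819 ≈ 0.742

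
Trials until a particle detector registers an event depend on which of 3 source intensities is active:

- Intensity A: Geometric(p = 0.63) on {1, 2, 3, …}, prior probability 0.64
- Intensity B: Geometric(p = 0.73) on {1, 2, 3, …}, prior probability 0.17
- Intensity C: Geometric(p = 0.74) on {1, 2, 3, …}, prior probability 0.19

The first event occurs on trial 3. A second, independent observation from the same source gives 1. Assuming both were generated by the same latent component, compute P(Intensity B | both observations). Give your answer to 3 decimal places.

0.136

P(component k | x) = π_k·f_k(x) / marginal(x), where marginal(x) = Σ_j π_j·f_j(x).
Since both observations come from the same component, the likelihood for component k is f_k(x₁)·f_k(x₂).
  p_A = [0.63·(1−0.63)^2 = 0.63·0.1369 = 0.086247] × [0.63] = 0.0543356
  p_B = [0.73·(1−0.73)^2 = 0.73·0.0729 = 0.053217] × [0.73] = 0.0388484
  p_C = [0.74·(1−0.74)^2 = 0.74·0.0676 = 0.050024] × [0.74] = 0.0370178
Multiply by the mixture weights:
  π_A·p_A = 0.64 × 0.0543356 = 0.0347748
  π_B·p_B = 0.17 × 0.0388484 = 0.00660423
  π_C·p_C = 0.19 × 0.0370178 = 0.00703337
Normaliser: 0.0347748 + 0.00660423 + 0.00703337 = 0.0484124
P(Intensity B | x₁, x₂) ≈ 0.136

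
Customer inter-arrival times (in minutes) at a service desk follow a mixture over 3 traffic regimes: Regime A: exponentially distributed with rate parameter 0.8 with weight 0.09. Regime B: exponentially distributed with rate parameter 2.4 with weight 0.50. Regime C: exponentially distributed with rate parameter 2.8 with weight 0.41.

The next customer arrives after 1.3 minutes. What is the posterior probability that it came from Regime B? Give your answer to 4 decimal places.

0.4880

The responsibility of component k is π_k f_k(x) divided by Σ_j π_j f_j(x).
Component likelihoods at x = 1.3 minutes:
  f_A = 0.8·e^(−0.8·1.3) = 0.8·e^(−1.0400) = 0.282764
  f_B = 2.4·e^(−2.4·1.3) = 2.4·e^(−3.1200) = 0.105977
  f_C = 2.8·e^(−2.8·1.3) = 2.8·e^(−3.6400) = 0.0735066
Prior × likelihood for each component:
  π_A·f_A = 0.09 × 0.282764 = 0.0254487
  π_B·f_B = 0.50 × 0.105977 = 0.0529886
  π_C·f_C = 0.41 × 0.0735066 = 0.0301377
Normaliser: 0.0254487 + 0.0529886 + 0.0301377 = 0.108575
P(Regime B | the observation) ≈ 0.4880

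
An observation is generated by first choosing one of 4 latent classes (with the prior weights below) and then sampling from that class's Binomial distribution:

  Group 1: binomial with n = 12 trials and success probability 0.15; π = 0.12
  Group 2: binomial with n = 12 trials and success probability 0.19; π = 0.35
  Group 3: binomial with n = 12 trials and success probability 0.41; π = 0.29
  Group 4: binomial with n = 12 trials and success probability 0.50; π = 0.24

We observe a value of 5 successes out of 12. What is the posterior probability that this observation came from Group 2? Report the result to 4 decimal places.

The responsibility of component k is P(Z=k) f_k(x) divided by Σ_j P(Z=j) f_j(x).
Component likelihoods at x = 5 successes out of 12:
  p_1 = C(12,5)·0.15^5·0.85^7 = 792·7.59375e-05·0.320577 = 0.0192803
  p_2 = C(12,5)·0.19^5·0.81^7 = 792·0.00024761·0.228768 = 0.044863
  p_3 = C(12,5)·0.41^5·0.59^7 = 792·0.0115856·0.0248865 = 0.228354
  p_4 = C(12,5)·0.50^5·0.50^7 = 792·0.03125·0.0078125 = 0.193359
Unnormalised posteriors:
  P(Z=1)·p_1 = 0.12 × 0.0192803 = 0.00231364
  P(Z=2)·p_2 = 0.35 × 0.044863 = 0.0157021
  P(Z=3)·p_3 = 0.29 × 0.228354 = 0.0662226
  P(Z=4)·p_4 = 0.24 × 0.193359 = 0.0464062
Sum: 0.00231364 + 0.0157021 + 0.0662226 + 0.0464062 = 0.130645
Responsibility of Group 2: 0.0157021 / 0.130645 ≈ 0.1202

0.1202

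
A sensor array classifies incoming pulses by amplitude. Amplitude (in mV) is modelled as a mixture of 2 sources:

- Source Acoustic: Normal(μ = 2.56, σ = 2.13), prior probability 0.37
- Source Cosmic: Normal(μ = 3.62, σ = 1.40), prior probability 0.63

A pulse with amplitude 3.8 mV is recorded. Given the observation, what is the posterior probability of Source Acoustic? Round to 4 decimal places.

0.2473

By Bayes' theorem, P(k | x) = w_k f_k(x) / Σ_j w_j f_j(x).
Evaluate each component's likelihood at the observed value:
  p_Acoustic = 0.158102
  p_Cosmic = 0.282613
Multiply by the mixture weights:
  w_Acoustic·p_Acoustic = 0.37 × 0.158102 = 0.0584977
  w_Cosmic·p_Cosmic = 0.63 × 0.282613 = 0.178046
Denominator: 0.0584977 + 0.178046 = 0.236544
Responsibility of Source Acoustic: 0.0584977 / 0.236544 ≈ 0.2473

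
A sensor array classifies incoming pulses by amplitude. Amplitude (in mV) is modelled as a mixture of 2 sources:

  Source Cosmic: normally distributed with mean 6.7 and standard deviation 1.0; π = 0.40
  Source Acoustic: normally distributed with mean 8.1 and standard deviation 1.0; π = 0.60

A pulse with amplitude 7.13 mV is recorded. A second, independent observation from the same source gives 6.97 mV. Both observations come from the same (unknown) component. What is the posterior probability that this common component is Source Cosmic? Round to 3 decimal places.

Apply Bayes' rule: the posterior for each component is proportional to its prior times its likelihood at x.
Since both observations come from the same component, the likelihood for component k is f_k(x₁)·f_k(x₂).
  L_Cosmic = [0.363714] × [0.384663] = 0.139907
  L_Acoustic = [0.249228] × [0.210686] = 0.0525087
Prior × likelihood for each component:
  P(Z=Cosmic)·L_Cosmic = 0.40 × 0.139907 = 0.0559628
  P(Z=Acoustic)·L_Acoustic = 0.60 × 0.0525087 = 0.0315052
Sum: 0.0559628 + 0.0315052 = 0.087468
P(Source Cosmic | data) ≈ 0.640

0.640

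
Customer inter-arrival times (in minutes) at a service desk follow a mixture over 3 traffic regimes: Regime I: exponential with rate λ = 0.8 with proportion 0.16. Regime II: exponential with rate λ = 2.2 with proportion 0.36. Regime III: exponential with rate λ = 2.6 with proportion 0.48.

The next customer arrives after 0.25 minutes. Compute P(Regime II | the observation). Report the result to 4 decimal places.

Posterior ∝ prior × likelihood, so P(k | x) ∝ π_k f_k(x); normalise over all components.
Component likelihoods at x = 0.25 minutes:
  L_I = 0.654985
  L_II = 1.26929
  L_III = 1.35732
Multiply by the mixture weights:
  π_I·L_I = 0.16 × 0.654985 = 0.104798
  π_II·L_II = 0.36 × 1.26929 = 0.456944
  π_III·L_III = 0.48 × 1.35732 = 0.651513
Evidence: 0.104798 + 0.456944 + 0.651513 = 1.21325
So the posterior for Regime II is 0.456944 / 1.21325 ≈ 0.3766.

0.3766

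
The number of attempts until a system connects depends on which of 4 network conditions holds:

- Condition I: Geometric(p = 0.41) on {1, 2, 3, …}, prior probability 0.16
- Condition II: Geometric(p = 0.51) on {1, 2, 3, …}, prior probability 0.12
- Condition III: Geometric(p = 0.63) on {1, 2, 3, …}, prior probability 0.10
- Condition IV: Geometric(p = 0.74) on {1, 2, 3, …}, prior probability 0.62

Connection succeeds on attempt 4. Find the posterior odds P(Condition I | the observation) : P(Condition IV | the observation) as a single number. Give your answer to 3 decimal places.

1.671

Since P(k|x) ∝ w_k f_k(x), the posterior odds are w_i f_i(x) / (w_j f_j(x)).
Component likelihoods at x = 4:
  p_I = 0.0842054
  p_II = 0.060001
  p_III = 0.0319114
  p_IV = 0.0130062
Odds = (0.16/0.62) × (0.0842054/0.0130062) = 0.258065 × 6.47423 ≈ 1.671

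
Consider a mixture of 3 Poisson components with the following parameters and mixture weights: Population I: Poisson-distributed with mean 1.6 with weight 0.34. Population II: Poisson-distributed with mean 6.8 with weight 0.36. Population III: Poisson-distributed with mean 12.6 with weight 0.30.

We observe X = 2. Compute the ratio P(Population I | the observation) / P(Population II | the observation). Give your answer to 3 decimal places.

9.478

Posterior odds = (π_i f_i(x)) / (π_j f_j(x)); the normalising sum cancels.
Component likelihoods at x = 2:
  f_I = 0.258428
  f_II = 0.0257505
  f_III = 0.000267671
Posterior odds = (π_I·f_I) / (π_II·f_II) = (0.34·0.258428) / (0.36·0.0257505) = 0.0878654 / 0.00927017 ≈ 9.478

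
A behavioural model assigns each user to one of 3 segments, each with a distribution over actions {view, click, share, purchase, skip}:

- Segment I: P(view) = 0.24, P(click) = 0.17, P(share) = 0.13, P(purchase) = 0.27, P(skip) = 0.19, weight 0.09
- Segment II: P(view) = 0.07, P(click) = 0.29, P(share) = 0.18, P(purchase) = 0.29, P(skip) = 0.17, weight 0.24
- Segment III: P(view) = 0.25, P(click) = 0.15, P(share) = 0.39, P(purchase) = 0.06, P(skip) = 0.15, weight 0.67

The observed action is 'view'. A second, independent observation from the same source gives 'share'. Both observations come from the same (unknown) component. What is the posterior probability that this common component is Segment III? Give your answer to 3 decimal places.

0.918

The responsibility of component k is w_k f_k(x) divided by Σ_j w_j f_j(x).
Since both observations come from the same component, the likelihood for component k is f_k(x₁)·f_k(x₂).
  p_I = [P(view | comp) = 0.24] × [0.13] = 0.0312
  p_II = [P(view | comp) = 0.07] × [0.18] = 0.0126
  p_III = [P(view | comp) = 0.25] × [0.39] = 0.0975
Multiply by the mixture weights:
  w_I·p_I = 0.09 × 0.0312 = 0.002808
  w_II·p_II = 0.24 × 0.0126 = 0.003024
  w_III·p_III = 0.67 × 0.0975 = 0.065325
Sum: 0.002808 + 0.003024 + 0.065325 = 0.071157
P(Segment III | x₁, x₂) ≈ 0.918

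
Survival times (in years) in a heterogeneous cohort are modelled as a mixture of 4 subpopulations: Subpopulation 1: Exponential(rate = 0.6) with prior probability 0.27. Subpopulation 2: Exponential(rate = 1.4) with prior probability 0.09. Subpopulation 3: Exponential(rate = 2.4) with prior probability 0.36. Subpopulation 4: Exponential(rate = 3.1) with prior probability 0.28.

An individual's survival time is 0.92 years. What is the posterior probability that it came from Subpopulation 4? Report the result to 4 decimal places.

0.1835

Apply Bayes' rule: the posterior for each component is proportional to its prior times its likelihood at x.
Evaluate each component's likelihood at the observed value:
  p_1 = 0.6·e^(−0.6·0.92) = 0.6·e^(−0.5520) = 0.345478
  p_2 = 1.4·e^(−1.4·0.92) = 1.4·e^(−1.2880) = 0.386151
  p_3 = 2.4·e^(−2.4·0.92) = 2.4·e^(−2.2080) = 0.263809
  p_4 = 3.1·e^(−3.1·0.92) = 3.1·e^(−2.8520) = 0.178959
Multiply by the mixture weights:
  P(Z=1)·p_1 = 0.27 × 0.345478 = 0.0932791
  P(Z=2)·p_2 = 0.09 × 0.386151 = 0.0347536
  P(Z=3)·p_3 = 0.36 × 0.263809 = 0.0949711
  P(Z=4)·p_4 = 0.28 × 0.178959 = 0.0501086
Sum: 0.0932791 + 0.0347536 + 0.0949711 + 0.0501086 = 0.273112
P(Subpopulation 4 | 0.92 years) ≈ 0.1835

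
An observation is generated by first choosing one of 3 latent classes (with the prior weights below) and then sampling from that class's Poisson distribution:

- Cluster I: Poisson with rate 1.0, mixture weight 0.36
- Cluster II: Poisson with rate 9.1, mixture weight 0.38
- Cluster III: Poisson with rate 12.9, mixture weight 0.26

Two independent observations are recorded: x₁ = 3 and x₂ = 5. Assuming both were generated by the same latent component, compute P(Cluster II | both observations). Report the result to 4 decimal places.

0.8168

Apply Bayes' rule: the posterior for each component is proportional to its prior times its likelihood at x.
Since both observations come from the same component, the likelihood for component k is f_k(x₁)·f_k(x₂).
  p_I = [0.0613132] × [0.00306566] = 0.000187966
  p_II = [0.0140247] × [0.0580692] = 0.000814402
  p_III = [0.000893756] × [0.0074365] = 6.64642e-06
Prior × likelihood for each component:
  π_I·p_I = 0.36 × 0.000187966 = 6.76676e-05
  π_II·p_II = 0.38 × 0.000814402 = 0.000309473
  π_III·p_III = 0.26 × 6.64642e-06 = 1.72807e-06
Denominator: 6.76676e-05 + 0.000309473 + 1.72807e-06 = 0.000378869
P(Cluster II | x) = 0.000309473 / 0.000378869 ≈ 0.8168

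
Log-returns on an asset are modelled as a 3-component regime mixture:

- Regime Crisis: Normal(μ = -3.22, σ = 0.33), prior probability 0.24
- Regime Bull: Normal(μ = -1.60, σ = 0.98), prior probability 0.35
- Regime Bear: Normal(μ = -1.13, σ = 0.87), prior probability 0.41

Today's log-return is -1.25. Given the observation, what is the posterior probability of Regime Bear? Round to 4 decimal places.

The responsibility of component k is P(Z=k) f_k(x) divided by Σ_j P(Z=j) f_j(x).
Component likelihoods at x = -1.25:
  p_Crisis = (1/(0.33·√(2π)))·exp(−(-1.25−-3.22)²/(2·0.33²)) = 1.208916·exp(-17.81864) = 2.20729e-08
  p_Bull = (1/(0.98·√(2π)))·exp(−(-1.25−-1.60)²/(2·0.98²)) = 0.407084·exp(-0.06378) = 0.381933
  p_Bear = (1/(0.87·√(2π)))·exp(−(-1.25−-1.13)²/(2·0.87²)) = 0.458554·exp(-0.00951) = 0.454213
Prior × likelihood for each component:
  P(Z=Crisis)·p_Crisis = 0.24 × 2.20729e-08 = 5.29749e-09
  P(Z=Bull)·p_Bull = 0.35 × 0.381933 = 0.133676
  P(Z=Bear)·p_Bear = 0.41 × 0.454213 = 0.186227
Sum: 5.29749e-09 + 0.133676 + 0.186227 = 0.319904
P(Regime Bear | -1.25) = 0.186227 / 0.319904 ≈ 0.5821

0.5821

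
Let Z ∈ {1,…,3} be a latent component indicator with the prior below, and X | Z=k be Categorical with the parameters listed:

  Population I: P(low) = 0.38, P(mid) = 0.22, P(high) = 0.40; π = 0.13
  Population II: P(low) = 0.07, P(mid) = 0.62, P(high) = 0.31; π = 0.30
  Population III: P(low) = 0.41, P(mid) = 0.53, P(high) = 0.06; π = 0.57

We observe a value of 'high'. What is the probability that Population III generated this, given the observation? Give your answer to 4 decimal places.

0.1908

By Bayes' theorem, P(k | x) = w_k f_k(x) / Σ_j w_j f_j(x).
Evaluate each component's likelihood at the observed value:
  f_I = 0.4
  f_II = 0.31
  f_III = 0.06
Weight by the priors:
  w_I·f_I = 0.13 × 0.4 = 0.052
  w_II·f_II = 0.30 × 0.31 = 0.093
  w_III·f_III = 0.57 × 0.06 = 0.0342
Denominator: 0.052 + 0.093 + 0.0342 = 0.1792
P(Population III | 'high') ≈ 0.1908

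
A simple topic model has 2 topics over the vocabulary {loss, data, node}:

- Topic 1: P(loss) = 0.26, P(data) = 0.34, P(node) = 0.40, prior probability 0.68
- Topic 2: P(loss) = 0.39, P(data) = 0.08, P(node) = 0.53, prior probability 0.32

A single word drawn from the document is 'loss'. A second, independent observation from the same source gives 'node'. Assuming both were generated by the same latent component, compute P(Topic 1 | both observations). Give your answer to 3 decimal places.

0.517

By Bayes' theorem, P(k | x) = w_k f_k(x) / Σ_j w_j f_j(x).
Since both observations come from the same component, the likelihood for component k is f_k(x₁)·f_k(x₂).
  f_1 = [0.26] × [0.4] = 0.104
  f_2 = [0.39] × [0.53] = 0.2067
Unnormalised posteriors:
  w_1·f_1 = 0.68 × 0.104 = 0.07072
  w_2·f_2 = 0.32 × 0.2067 = 0.066144
Denominator: 0.07072 + 0.066144 = 0.136864
So the posterior for Topic 1 is 0.07072 / 0.136864 ≈ 0.517.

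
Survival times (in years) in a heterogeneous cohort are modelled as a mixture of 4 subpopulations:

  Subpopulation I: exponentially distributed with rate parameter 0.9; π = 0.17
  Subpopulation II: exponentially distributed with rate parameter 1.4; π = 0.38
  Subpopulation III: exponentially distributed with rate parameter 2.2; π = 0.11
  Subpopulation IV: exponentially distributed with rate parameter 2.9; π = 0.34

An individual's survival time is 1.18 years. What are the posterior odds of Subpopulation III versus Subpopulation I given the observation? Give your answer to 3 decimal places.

Posterior odds = (w_i f_i(x)) / (w_j f_j(x)); the normalising sum cancels.
Evaluate each component's likelihood at the observed value:
  p_I = 0.9·e^(−0.9·1.18) = 0.9·e^(−1.0620) = 0.311187
  p_II = 1.4·e^(−1.4·1.18) = 1.4·e^(−1.6520) = 0.268333
  p_III = 2.2·e^(−2.2·1.18) = 2.2·e^(−2.5960) = 0.164057
  p_IV = 2.9·e^(−2.9·1.18) = 2.9·e^(−3.4220) = 0.0946765
Posterior odds = (w_III·p_III) / (w_I·p_I) = (0.11·0.164057) / (0.17·0.311187) = 0.0180462 / 0.0529018 ≈ 0.341

0.341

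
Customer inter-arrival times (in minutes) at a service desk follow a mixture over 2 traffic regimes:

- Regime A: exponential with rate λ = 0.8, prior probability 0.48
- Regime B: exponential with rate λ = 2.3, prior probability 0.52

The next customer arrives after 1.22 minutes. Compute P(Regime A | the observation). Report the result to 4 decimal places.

Posterior ∝ prior × likelihood, so P(k | x) ∝ w_k f_k(x); normalise over all components.
Exponential densities:
  p_A = 0.8·e^(−0.8·1.22) = 0.8·e^(−0.9760) = 0.301452
  p_B = 2.3·e^(−2.3·1.22) = 2.3·e^(−2.8060) = 0.139026
Weight by the priors:
  w_A·p_A = 0.48 × 0.301452 = 0.144697
  w_B·p_B = 0.52 × 0.139026 = 0.0722938
Marginal: 0.144697 + 0.0722938 = 0.216991
So the posterior for Regime A is 0.144697 / 0.216991 ≈ 0.6668.

0.6668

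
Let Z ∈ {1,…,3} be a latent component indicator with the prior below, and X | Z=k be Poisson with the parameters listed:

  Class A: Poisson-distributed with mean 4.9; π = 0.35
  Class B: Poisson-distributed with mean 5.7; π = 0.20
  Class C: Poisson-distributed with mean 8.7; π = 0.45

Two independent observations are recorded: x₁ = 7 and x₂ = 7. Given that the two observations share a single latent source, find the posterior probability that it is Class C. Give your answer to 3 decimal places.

0.504

P(component k | x) = π_k·f_k(x) / marginal(x), where marginal(x) = Σ_j π_j·f_j(x).
Since both observations come from the same component, the likelihood for component k is f_k(x₁)·f_k(x₂).
  L_A = [e^(−4.9)·4.9^7/7! = 0.100207] × [0.100207] = 0.0100415
  L_B = [e^(−5.7)·5.7^7/7! = 0.129782] × [0.129782] = 0.0168434
  L_C = [e^(−8.7)·8.7^7/7! = 0.124693] × [0.124693] = 0.0155484
Multiply by the mixture weights:
  π_A·L_A = 0.35 × 0.0100415 = 0.00351452
  π_B·L_B = 0.20 × 0.0168434 = 0.00336868
  π_C·L_C = 0.45 × 0.0155484 = 0.00699676
Normaliser: 0.00351452 + 0.00336868 + 0.00699676 = 0.01388
So the posterior for Class C is 0.00699676 / 0.01388 ≈ 0.504.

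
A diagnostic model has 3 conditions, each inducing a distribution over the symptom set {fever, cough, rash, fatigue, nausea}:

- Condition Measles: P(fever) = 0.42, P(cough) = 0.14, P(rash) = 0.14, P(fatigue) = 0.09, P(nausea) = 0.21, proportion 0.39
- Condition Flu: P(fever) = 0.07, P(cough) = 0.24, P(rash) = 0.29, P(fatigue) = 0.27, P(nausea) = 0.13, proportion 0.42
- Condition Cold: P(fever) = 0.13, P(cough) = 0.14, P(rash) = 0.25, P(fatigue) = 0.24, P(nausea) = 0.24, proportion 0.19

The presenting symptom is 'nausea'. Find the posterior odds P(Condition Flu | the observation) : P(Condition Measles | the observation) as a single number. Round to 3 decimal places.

0.667

The posterior odds equal the prior odds times the likelihood ratio: (w_i/w_j)·(f_i(x)/f_j(x)).
Evaluate each component's likelihood at the observed value:
  p_Measles = P(nausea | comp) = 0.21
  p_Flu = P(nausea | comp) = 0.13
  p_Cold = P(nausea | comp) = 0.24
0.0546 / 0.0819 ≈ 0.667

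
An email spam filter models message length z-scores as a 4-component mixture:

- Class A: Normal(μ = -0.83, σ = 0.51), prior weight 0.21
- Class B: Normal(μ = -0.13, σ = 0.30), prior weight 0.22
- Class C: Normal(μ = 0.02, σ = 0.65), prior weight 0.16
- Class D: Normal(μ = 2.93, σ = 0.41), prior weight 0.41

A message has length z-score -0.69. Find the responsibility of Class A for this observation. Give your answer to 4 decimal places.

Posterior ∝ prior × likelihood, so P(k | x) ∝ w_k f_k(x); normalise over all components.
Normal densities:
  L_A = 0.753315
  L_B = 0.23289
  L_C = 0.337995
  L_D = 1.14868e-17
Prior × likelihood for each component:
  w_A·L_A = 0.21 × 0.753315 = 0.158196
  w_B·L_B = 0.22 × 0.23289 = 0.0512359
  w_C·L_C = 0.16 × 0.337995 = 0.0540792
  w_D·L_D = 0.41 × 1.14868e-17 = 4.7096e-18
Marginal: 0.158196 + 0.0512359 + 0.0540792 + 4.7096e-18 = 0.263511
P(Class A | -0.69) = 0.158196 / 0.263511 ≈ 0.6003

0.6003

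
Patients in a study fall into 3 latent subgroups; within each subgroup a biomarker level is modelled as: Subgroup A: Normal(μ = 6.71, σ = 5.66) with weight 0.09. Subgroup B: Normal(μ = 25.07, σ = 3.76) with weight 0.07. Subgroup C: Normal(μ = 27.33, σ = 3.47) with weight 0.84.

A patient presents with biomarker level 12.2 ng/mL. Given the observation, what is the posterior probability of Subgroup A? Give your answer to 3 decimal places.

0.993

Apply Bayes' rule: the posterior for each component is proportional to its prior times its likelihood at x.
Component likelihoods at x = 12.2 ng/mL:
  f_A = (1/(5.66·√(2π)))·exp(−(12.2−6.71)²/(2·5.66²)) = 0.070485·exp(-0.47042) = 0.0440347
  f_B = (1/(3.76·√(2π)))·exp(−(12.2−25.07)²/(2·3.76²)) = 0.106102·exp(-5.85803) = 0.000303119
  f_C = (1/(3.47·√(2π)))·exp(−(12.2−27.33)²/(2·3.47²)) = 0.114969·exp(-9.50581) = 8.55582e-06
Unnormalised posteriors:
  P(Z=A)·f_A = 0.09 × 0.0440347 = 0.00396312
  P(Z=B)·f_B = 0.07 × 0.000303119 = 2.12183e-05
  P(Z=C)·f_C = 0.84 × 8.55582e-06 = 7.18689e-06
Marginal: 0.00396312 + 2.12183e-05 + 7.18689e-06 = 0.00399152
P(Subgroup A | the observation) = 0.00396312 / 0.00399152 ≈ 0.993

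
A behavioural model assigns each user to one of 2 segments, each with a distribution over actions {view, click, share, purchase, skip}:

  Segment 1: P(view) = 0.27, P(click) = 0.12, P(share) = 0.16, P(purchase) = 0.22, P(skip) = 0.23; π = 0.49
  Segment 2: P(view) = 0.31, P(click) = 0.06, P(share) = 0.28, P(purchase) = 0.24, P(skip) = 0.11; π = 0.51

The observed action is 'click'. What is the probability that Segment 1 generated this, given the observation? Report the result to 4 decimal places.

0.6577

The responsibility of component k is π_k f_k(x) divided by Σ_j π_j f_j(x).
Categorical probabilities:
  f_1 = P(click | comp) = 0.12
  f_2 = P(click | comp) = 0.06
Unnormalised posteriors:
  π_1·f_1 = 0.49 × 0.12 = 0.0588
  π_2·f_2 = 0.51 × 0.06 = 0.0306
Normaliser: 0.0588 + 0.0306 = 0.0894
So the posterior for Segment 1 is 0.0588 / 0.0894 ≈ 0.6577.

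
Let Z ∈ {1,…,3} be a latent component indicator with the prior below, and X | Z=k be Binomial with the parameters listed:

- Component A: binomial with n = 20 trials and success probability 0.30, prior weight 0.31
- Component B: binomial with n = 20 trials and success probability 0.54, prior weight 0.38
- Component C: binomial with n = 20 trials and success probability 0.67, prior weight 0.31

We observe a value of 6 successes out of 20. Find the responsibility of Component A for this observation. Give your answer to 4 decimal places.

P(component k | x) = π_k·f_k(x) / marginal(x), where marginal(x) = Σ_j π_j·f_j(x).
Evaluate each component's likelihood at the observed value:
  f_A = 0.191639
  f_B = 0.0182539
  f_C = 0.000636836
Multiply by the mixture weights:
  π_A·f_A = 0.31 × 0.191639 = 0.0594081
  π_B·f_B = 0.38 × 0.0182539 = 0.00693649
  π_C·f_C = 0.31 × 0.000636836 = 0.000197419
Evidence: 0.0594081 + 0.00693649 + 0.000197419 = 0.066542
Responsibility of Component A: 0.0594081 / 0.066542 ≈ 0.8928

0.8928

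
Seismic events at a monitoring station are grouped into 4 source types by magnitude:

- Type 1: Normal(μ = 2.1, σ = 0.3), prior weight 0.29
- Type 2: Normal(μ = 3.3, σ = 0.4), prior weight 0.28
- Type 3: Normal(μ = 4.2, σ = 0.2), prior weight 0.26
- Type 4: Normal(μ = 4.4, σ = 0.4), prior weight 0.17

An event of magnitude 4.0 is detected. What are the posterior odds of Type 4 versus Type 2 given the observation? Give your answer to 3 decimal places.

1.703

Since P(k|x) ∝ π_k f_k(x), the posterior odds are π_i f_i(x) / (π_j f_j(x)).
Normal densities:
  f_1 = (1/(0.3·√(2π)))·exp(−(4.0−2.1)²/(2·0.3²)) = 1.329808·exp(-20.05556) = 2.59282e-09
  f_2 = (1/(0.4·√(2π)))·exp(−(4.0−3.3)²/(2·0.4²)) = 0.997356·exp(-1.53125) = 0.215693
  f_3 = (1/(0.2·√(2π)))·exp(−(4.0−4.2)²/(2·0.2²)) = 1.994711·exp(-0.50000) = 1.20985
  f_4 = (1/(0.4·√(2π)))·exp(−(4.0−4.4)²/(2·0.4²)) = 0.997356·exp(-0.50000) = 0.604927
0.102838 / 0.0603941 ≈ 1.703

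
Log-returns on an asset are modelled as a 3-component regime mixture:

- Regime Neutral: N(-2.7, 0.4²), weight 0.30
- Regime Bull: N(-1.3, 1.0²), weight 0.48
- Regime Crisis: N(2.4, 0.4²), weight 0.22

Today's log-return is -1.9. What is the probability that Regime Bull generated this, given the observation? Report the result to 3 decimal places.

0.798

By Bayes' theorem, P(k | x) = π_k f_k(x) / Σ_j π_j f_j(x).
Component likelihoods at x = -1.9:
  p_Neutral = 0.134977
  p_Bull = 0.333225
  p_Crisis = 8.03104e-26
Unnormalised posteriors:
  π_Neutral·p_Neutral = 0.30 × 0.134977 = 0.0404932
  π_Bull·p_Bull = 0.48 × 0.333225 = 0.159948
  π_Crisis·p_Crisis = 0.22 × 8.03104e-26 = 1.76683e-26
Evidence: 0.0404932 + 0.159948 + 1.76683e-26 = 0.200441
Responsibility of Regime Bull: 0.159948 / 0.200441 ≈ 0.798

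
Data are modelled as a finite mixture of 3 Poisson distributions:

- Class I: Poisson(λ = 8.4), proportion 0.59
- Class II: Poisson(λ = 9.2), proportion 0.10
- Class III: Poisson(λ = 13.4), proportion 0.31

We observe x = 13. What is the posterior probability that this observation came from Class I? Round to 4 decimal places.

0.3594

Apply Bayes' rule: the posterior for each component is proportional to its prior times its likelihood at x.
Poisson probabilities:
  f_I = e^(−8.4)·8.4^13/13! = 0.0374349
  f_II = e^(−9.2)·9.2^13/13! = 0.0548848
  f_III = e^(−13.4)·13.4^13/13! = 0.109279
Unnormalised posteriors:
  π_I·f_I = 0.59 × 0.0374349 = 0.0220866
  π_II·f_II = 0.10 × 0.0548848 = 0.00548848
  π_III·f_III = 0.31 × 0.109279 = 0.0338764
Marginal: 0.0220866 + 0.00548848 + 0.0338764 = 0.0614515
P(Class I | the observation) = 0.0220866 / 0.0614515 ≈ 0.3594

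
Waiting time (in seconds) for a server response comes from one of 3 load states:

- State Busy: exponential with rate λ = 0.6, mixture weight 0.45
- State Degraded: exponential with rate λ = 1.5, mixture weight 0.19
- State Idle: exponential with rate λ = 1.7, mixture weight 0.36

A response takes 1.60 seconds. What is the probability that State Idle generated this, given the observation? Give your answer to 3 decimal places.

The responsibility of component k is P(Z=k) f_k(x) divided by Σ_j P(Z=j) f_j(x).
Component likelihoods at x = 1.60 seconds:
  p_Busy = 0.6·e^(−0.6·1.60) = 0.6·e^(−0.9600) = 0.229736
  p_Degraded = 1.5·e^(−1.5·1.60) = 1.5·e^(−2.4000) = 0.136077
  p_Idle = 1.7·e^(−1.7·1.60) = 1.7·e^(−2.7200) = 0.111987
Multiply by the mixture weights:
  P(Z=Busy)·p_Busy = 0.45 × 0.229736 = 0.103381
  P(Z=Degraded)·p_Degraded = 0.19 × 0.136077 = 0.0258546
  P(Z=Idle)·p_Idle = 0.36 × 0.111987 = 0.0403153
Denominator: 0.103381 + 0.0258546 + 0.0403153 = 0.169551
So the posterior for State Idle is 0.0403153 / 0.169551 ≈ 0.238.

0.238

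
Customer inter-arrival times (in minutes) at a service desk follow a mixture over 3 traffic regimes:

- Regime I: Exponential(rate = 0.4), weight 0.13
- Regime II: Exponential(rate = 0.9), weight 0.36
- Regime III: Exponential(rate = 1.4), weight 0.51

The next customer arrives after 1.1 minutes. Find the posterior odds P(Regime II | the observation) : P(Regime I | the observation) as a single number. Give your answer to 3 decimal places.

Only the two components matter; the odds are (π_i f_i(x)) / (π_j f_j(x)).
Exponential densities:
  p_I = 0.4·e^(−0.4·1.1) = 0.4·e^(−0.4400) = 0.257615
  p_II = 0.9·e^(−0.9·1.1) = 0.9·e^(−0.9900) = 0.334419
  p_III = 1.4·e^(−1.4·1.1) = 1.4·e^(−1.5400) = 0.300134
0.120391 / 0.0334899 ≈ 3.595

3.595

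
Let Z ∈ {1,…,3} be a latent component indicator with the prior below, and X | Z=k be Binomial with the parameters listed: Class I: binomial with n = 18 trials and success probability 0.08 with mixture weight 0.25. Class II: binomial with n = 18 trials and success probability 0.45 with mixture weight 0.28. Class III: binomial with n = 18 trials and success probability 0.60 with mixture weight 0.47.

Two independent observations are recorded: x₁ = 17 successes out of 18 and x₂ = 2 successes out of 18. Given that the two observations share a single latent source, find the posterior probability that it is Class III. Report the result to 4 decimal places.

The responsibility of component k is π_k f_k(x) divided by Σ_j π_j f_j(x).
Since both observations come from the same component, the likelihood for component k is f_k(x₁)·f_k(x₂).
  p_I = [C(18,17)·0.08^17·0.92^1 = 18·2.2518e-19·0.92 = 3.72898e-18] × [0.257915] = 9.6176e-19
  p_II = [C(18,17)·0.45^17·0.55^1 = 18·1.27237e-06·0.55 = 1.25964e-05] × [0.0021723] = 2.73632e-08
  p_III = [C(18,17)·0.60^17·0.40^1 = 18·0.000169267·0.4 = 0.00121872] × [2.36567e-05] = 2.88309e-08
Multiply by the mixture weights:
  π_I·p_I = 0.25 × 9.6176e-19 = 2.4044e-19
  π_II·p_II = 0.28 × 2.73632e-08 = 7.66171e-09
  π_III·p_III = 0.47 × 2.88309e-08 = 1.35505e-08
Marginal: 2.4044e-19 + 7.66171e-09 + 1.35505e-08 = 2.12122e-08
P(Class III | x) = 1.35505e-08 / 2.12122e-08 ≈ 0.6388

0.6388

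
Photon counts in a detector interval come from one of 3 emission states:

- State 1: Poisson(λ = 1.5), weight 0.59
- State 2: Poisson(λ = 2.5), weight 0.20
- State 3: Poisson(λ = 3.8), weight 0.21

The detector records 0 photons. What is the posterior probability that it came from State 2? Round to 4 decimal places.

0.1075

Apply Bayes' rule: the posterior for each component is proportional to its prior times its likelihood at x.
Evaluate each component's likelihood at the observed value:
  L_1 = e^(−1.5)·1.5^0/0! = 0.22313
  L_2 = e^(−2.5)·2.5^0/0! = 0.082085
  L_3 = e^(−3.8)·3.8^0/0! = 0.0223708
Unnormalised posteriors:
  P(Z=1)·L_1 = 0.59 × 0.22313 = 0.131647
  P(Z=2)·L_2 = 0.20 × 0.082085 = 0.016417
  P(Z=3)·L_3 = 0.21 × 0.0223708 = 0.00469786
Evidence: 0.131647 + 0.016417 + 0.00469786 = 0.152762
Responsibility of State 2: 0.016417 / 0.152762 ≈ 0.1075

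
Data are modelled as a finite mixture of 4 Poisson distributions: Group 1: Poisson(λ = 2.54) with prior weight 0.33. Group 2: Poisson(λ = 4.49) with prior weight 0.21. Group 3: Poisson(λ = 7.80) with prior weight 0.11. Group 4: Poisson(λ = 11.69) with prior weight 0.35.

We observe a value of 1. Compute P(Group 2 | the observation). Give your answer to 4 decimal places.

P(component k | x) = π_k·f_k(x) / marginal(x), where marginal(x) = Σ_j π_j·f_j(x).
Poisson probabilities:
  L_1 = e^(−2.54)·2.54^1/1! = 0.200321
  L_2 = e^(−4.49)·4.49^1/1! = 0.0503807
  L_3 = e^(−7.80)·7.80^1/1! = 0.00319593
  L_4 = e^(−11.69)·11.69^1/1! = 9.79292e-05
Prior × likelihood for each component:
  π_1·L_1 = 0.33 × 0.200321 = 0.0661058
  π_2·L_2 = 0.21 × 0.0503807 = 0.0105799
  π_3·L_3 = 0.11 × 0.00319593 = 0.000351553
  π_4·L_4 = 0.35 × 9.79292e-05 = 3.42752e-05
Marginal: 0.0661058 + 0.0105799 + 0.000351553 + 3.42752e-05 = 0.0770716
So the posterior for Group 2 is 0.0105799 / 0.0770716 ≈ 0.1373.

0.1373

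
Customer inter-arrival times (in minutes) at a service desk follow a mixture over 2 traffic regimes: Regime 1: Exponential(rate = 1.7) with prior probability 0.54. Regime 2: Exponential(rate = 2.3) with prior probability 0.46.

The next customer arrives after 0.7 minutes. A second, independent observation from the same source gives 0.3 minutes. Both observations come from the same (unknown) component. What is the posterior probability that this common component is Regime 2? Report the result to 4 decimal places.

Posterior ∝ prior × likelihood, so P(k | x) ∝ π_k f_k(x); normalise over all components.
Since both observations come from the same component, the likelihood for component k is f_k(x₁)·f_k(x₂).
  L_1 = [0.517176] × [1.02084] = 0.527955
  L_2 = [0.459742] × [1.15362] = 0.530369
Multiply by the mixture weights:
  π_1·L_1 = 0.54 × 0.527955 = 0.285096
  π_2·L_2 = 0.46 × 0.530369 = 0.24397
Denominator: 0.285096 + 0.24397 = 0.529066
P(Regime 2 | x) ≈ 0.4611

0.4611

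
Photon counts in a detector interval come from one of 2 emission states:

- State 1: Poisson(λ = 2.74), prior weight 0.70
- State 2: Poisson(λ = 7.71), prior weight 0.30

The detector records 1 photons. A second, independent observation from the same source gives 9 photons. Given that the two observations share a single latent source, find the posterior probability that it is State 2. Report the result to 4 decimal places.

0.3913

P(component k | x) = π_k·f_k(x) / marginal(x), where marginal(x) = Σ_j π_j·f_j(x).
Since both observations come from the same component, the likelihood for component k is f_k(x₁)·f_k(x₂).
  p_1 = [0.176923] × [0.00154891] = 0.000274037
  p_2 = [0.00345656] × [0.118937] = 0.000411112
Unnormalised posteriors:
  π_1·p_1 = 0.70 × 0.000274037 = 0.000191826
  π_2·p_2 = 0.30 × 0.000411112 = 0.000123334
Evidence: 0.000191826 + 0.000123334 = 0.000315159
P(State 2 | x) ≈ 0.3913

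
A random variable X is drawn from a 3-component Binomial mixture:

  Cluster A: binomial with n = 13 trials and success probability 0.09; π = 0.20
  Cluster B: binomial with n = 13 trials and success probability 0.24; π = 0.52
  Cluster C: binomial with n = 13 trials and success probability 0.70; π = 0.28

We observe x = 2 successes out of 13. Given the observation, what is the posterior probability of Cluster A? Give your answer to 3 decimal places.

0.282

By Bayes' theorem, P(k | x) = π_k f_k(x) / Σ_j π_j f_j(x).
Evaluate each component's likelihood at the observed value:
  f_A = C(13,2)·0.09^2·0.91^11 = 78·0.0081·0.354369 = 0.22389
  f_B = C(13,2)·0.24^2·0.76^11 = 78·0.0576·0.0488596 = 0.219516
  f_C = C(13,2)·0.70^2·0.30^11 = 78·0.49·1.77147e-06 = 6.77056e-05
Unnormalised posteriors:
  π_A·f_A = 0.20 × 0.22389 = 0.044778
  π_B·f_B = 0.52 × 0.219516 = 0.114148
  π_C·f_C = 0.28 × 6.77056e-05 = 1.89576e-05
Normaliser: 0.044778 + 0.114148 + 1.89576e-05 = 0.158945
So the posterior for Cluster A is 0.044778 / 0.158945 ≈ 0.282.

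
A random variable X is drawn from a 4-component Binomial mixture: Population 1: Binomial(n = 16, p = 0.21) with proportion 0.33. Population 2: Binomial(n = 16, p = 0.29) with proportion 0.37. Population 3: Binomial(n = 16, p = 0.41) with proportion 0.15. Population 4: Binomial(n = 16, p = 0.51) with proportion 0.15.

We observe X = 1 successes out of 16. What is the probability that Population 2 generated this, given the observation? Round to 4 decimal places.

0.2357

Posterior ∝ prior × likelihood, so P(k | x) ∝ w_k f_k(x); normalise over all components.
Component likelihoods at x = 1 successes out of 16:
  f_1 = C(16,1)·0.21^1·0.79^15 = 16·0.21·0.0291344 = 0.0978916
  f_2 = C(16,1)·0.29^1·0.71^15 = 16·0.29·0.00587321 = 0.0272517
  f_3 = C(16,1)·0.41^1·0.59^15 = 16·0.41·0.00036541 = 0.00239709
  f_4 = C(16,1)·0.51^1·0.49^15 = 16·0.51·2.25393e-05 = 0.000183921
Multiply by the mixture weights:
  w_1·f_1 = 0.33 × 0.0978916 = 0.0323042
  w_2·f_2 = 0.37 × 0.0272517 = 0.0100831
  w_3·f_3 = 0.15 × 0.00239709 = 0.000359563
  w_4·f_4 = 0.15 × 0.000183921 = 2.75882e-05
Denominator: 0.0323042 + 0.0100831 + 0.000359563 + 2.75882e-05 = 0.0427745
So the posterior for Population 2 is 0.0100831 / 0.0427745 ≈ 0.2357.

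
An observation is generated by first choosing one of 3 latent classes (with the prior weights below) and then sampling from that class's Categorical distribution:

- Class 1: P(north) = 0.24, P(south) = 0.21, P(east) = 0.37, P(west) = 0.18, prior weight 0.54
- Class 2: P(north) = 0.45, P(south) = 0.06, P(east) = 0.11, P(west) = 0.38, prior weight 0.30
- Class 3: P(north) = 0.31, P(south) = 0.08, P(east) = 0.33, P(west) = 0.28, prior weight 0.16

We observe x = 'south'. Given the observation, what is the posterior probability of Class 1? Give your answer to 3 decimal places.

0.786

The responsibility of component k is π_k f_k(x) divided by Σ_j π_j f_j(x).
Evaluate each component's likelihood at the observed value:
  f_1 = 0.21
  f_2 = 0.06
  f_3 = 0.08
Multiply by the mixture weights:
  π_1·f_1 = 0.54 × 0.21 = 0.1134
  π_2·f_2 = 0.30 × 0.06 = 0.018
  π_3·f_3 = 0.16 × 0.08 = 0.0128
Evidence: 0.1134 + 0.018 + 0.0128 = 0.1442
P(Class 1 | the observation) ≈ 0.786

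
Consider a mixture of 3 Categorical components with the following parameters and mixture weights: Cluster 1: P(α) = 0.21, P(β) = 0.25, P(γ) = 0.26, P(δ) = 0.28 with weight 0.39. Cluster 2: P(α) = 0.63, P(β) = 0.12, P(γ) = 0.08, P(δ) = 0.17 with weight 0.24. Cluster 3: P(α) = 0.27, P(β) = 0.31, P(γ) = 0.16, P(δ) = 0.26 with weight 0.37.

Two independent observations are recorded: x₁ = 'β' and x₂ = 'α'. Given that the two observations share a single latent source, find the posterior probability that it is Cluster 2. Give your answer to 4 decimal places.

P(component k | x) = π_k·f_k(x) / marginal(x), where marginal(x) = Σ_j π_j·f_j(x).
Since both observations come from the same component, the likelihood for component k is f_k(x₁)·f_k(x₂).
  f_1 = [P(β | comp) = 0.25] × [0.21] = 0.0525
  f_2 = [P(β | comp) = 0.12] × [0.63] = 0.0756
  f_3 = [P(β | comp) = 0.31] × [0.27] = 0.0837
Weight by the priors:
  π_1·f_1 = 0.39 × 0.0525 = 0.020475
  π_2·f_2 = 0.24 × 0.0756 = 0.018144
  π_3·f_3 = 0.37 × 0.0837 = 0.030969
Sum: 0.020475 + 0.018144 + 0.030969 = 0.069588
Responsibility of Cluster 2: 0.018144 / 0.069588 ≈ 0.2607

0.2607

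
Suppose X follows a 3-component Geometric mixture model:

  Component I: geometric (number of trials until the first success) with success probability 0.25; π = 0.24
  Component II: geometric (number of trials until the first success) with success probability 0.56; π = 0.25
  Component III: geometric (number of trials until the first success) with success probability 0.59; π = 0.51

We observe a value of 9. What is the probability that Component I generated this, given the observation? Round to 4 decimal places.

0.9322

P(component k | x) = π_k·f_k(x) / marginal(x), where marginal(x) = Σ_j π_j·f_j(x).
Component likelihoods at x = 9:
  f_I = 0.25·(1−0.25)^8 = 0.25·0.100113 = 0.0250282
  f_II = 0.56·(1−0.56)^8 = 0.56·0.00140482 = 0.000786701
  f_III = 0.59·(1−0.59)^8 = 0.59·0.000798493 = 0.000471111
Unnormalised posteriors:
  π_I·f_I = 0.24 × 0.0250282 = 0.00600677
  π_II·f_II = 0.25 × 0.000786701 = 0.000196675
  π_III·f_III = 0.51 × 0.000471111 = 0.000240266
Sum: 0.00600677 + 0.000196675 + 0.000240266 = 0.00644372
P(Component I | 9) ≈ 0.9322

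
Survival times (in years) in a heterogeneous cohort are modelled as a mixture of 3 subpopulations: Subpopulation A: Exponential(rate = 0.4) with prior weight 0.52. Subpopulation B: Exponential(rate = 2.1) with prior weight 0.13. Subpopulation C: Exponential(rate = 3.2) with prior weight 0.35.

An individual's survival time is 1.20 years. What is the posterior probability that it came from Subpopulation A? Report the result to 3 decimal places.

By Bayes' theorem, P(k | x) = π_k f_k(x) / Σ_j π_j f_j(x).
Exponential densities:
  f_A = 0.247513
  f_B = 0.168965
  f_C = 0.0687795
Unnormalised posteriors:
  π_A·f_A = 0.52 × 0.247513 = 0.128707
  π_B·f_B = 0.13 × 0.168965 = 0.0219655
  π_C·f_C = 0.35 × 0.0687795 = 0.0240728
Denominator: 0.128707 + 0.0219655 + 0.0240728 = 0.174745
P(Subpopulation A | 1.20 years) ≈ 0.737

0.737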